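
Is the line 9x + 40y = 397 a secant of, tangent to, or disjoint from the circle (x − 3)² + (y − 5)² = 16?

Centre (3, 5), r² = 16. Distance² from centre to line = (−170)²/1681 = 28900/1681.
Since d² > r², the line lies outside the circle.

disjoint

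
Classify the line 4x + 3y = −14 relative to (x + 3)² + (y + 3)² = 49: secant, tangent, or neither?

d² = (4·(−3) + 3·(−3) − (−14))²/25 = 49/25; r² = 49.
Since d² < r², the line cuts the circle twice.

secant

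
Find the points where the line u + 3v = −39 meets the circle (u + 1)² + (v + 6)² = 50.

From the line, v = (−39 − u)/3. Substituting:
10u² + 60u = 0  ⟹  u² + 6u = 0
u = 0 or u = −6, giving (0, −13) and (−6, −11).

(−6, −11) and (0, −13)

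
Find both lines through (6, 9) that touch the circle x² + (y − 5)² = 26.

Write the tangent as mx − y + (9 − m·(6)) = 0 and set its distance from the centre to √26:
(−6m − (−4))² = 26(m² + 1)
5m² − 24m − 5 = 0, so m = −1/5 or m = 5.
Through (6, 9) these give x + 5y = 51 and 5x − y = 21.

x + 5y = 51 and 5x − y = 21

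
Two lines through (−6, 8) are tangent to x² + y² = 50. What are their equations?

Let a tangent through (−6, 8) have slope m. Its distance from (0, 0) must equal 5√2:
(6m − (−8))² = 50(m² + 1)
7m² − 48m − 7 = 0, so m = −1/7 or m = 7.
Through (−6, 8) these give x + 7y = 50 and 7x − y = −50.

x + 7y = 50 and 7x − y = −50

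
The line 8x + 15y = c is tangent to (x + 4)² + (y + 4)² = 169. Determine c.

Tangency holds when the distance from the centre (−4, −4) to the line equals the radius 13:
|8·(−4) + 15·(−4) − c| / √289 = 13
|c − (−92)| = 13·17, so c = 129 or c = −313.

c = −313 or c = 129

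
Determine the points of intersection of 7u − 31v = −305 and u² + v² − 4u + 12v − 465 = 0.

(−17, 6) and (14, 13)

From the line, v = (305 + 7u)/31. Substituting:
1010u² + 3030u − 240380 = 0  ⟹  u² + 3u − 238 = 0
u = 14 or u = −17, giving (14, 13) and (−17, 6).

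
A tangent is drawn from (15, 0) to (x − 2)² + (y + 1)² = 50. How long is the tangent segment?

2√30

Centre (2, −1), r² = 50. |PO|² = (13)² + (1)² = 170.
Power of the point: PT² = |PO|² − r² = 120, so PT = 2√30.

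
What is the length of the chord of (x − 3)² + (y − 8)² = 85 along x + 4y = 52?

4√17

Centre (3, 8), r² = 85. Perpendicular distance d from centre to line = |−17| / √17 = 17/√17.
Half the chord is √(r² − d²) = √(68), so the full chord is 4√17.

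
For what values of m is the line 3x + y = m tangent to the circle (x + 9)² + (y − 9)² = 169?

Tangency holds when the distance from the centre (−9, 9) to the line equals the radius 13:
|3·(−9) + 1·9 − m| / √10 = 13
|m − (−18)| = 13√10.

m = −18 ± 13√10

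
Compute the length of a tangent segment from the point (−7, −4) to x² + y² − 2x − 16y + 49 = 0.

Centre (1, 8), r² = 16. |PO|² = (−8)² + (−12)² = 208.
Power of the point: PT² = |PO|² − r² = 192, so PT = 8√3.

8√3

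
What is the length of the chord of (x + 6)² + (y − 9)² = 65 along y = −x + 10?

The distance from (−6, 9) to the line is 7/√2, and r² = 65.
Half the chord is √(r² − d²) = √(81/2), so the full chord is 9√2.

9√2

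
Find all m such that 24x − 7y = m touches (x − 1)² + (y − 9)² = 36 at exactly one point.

For a tangent, require d(centre, line) = r = 6.
|24·1 − 7·9 − m| / √625 = 6
|m − (−39)| = 6·25, so m = 111 or m = −189.

m = −189 or m = 111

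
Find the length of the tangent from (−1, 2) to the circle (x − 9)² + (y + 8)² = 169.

The centre is (9, −8) and r = 13. The square of the distance from P to the centre is 100 + 100 = 200.
The tangent meets the radius at right angles, so tangent² = |PO|² − r² = 200 − 169 = 31.

√31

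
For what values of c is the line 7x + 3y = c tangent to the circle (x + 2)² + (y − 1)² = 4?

Tangency holds when the distance from the centre (−2, 1) to the line equals the radius 2:
|7·(−2) + 3·1 − c| / √58 = 2
|c − (−11)| = 2√58.

c = −11 ± 2√58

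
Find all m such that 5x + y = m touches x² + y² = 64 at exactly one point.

m = ±8√26

The line touches the circle iff its distance from (0, 0) is 8:
|5·0 + 1·0 − m| / √26 = 8
|m| = 8√26.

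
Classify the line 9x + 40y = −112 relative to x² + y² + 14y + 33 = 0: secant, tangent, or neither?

neither

Substituting the line into the circle gives 1681x² − 3024x + 2624 = 0.
Δ = 9144576 − 17643776 = −8499200.
No real roots: the line does not meet the circle.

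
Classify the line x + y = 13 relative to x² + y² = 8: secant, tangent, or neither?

neither

d² = (1·0 + 1·0 − (13))²/2 = 169/2; r² = 8.
Since d² > r², the line lies outside the circle.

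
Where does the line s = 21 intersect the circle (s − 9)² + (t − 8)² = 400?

(21, −8) and (21, 24)

The line gives s = 21. Substituting into the circle:
t² − 16t − 192 = 0
t = 24 or t = −8, giving (21, 24) and (21, −8).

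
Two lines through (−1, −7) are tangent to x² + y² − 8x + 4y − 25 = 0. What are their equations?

x + 2y = −15 and 2x + y = −9

Let a tangent through (−1, −7) have slope m. Its distance from (4, −2) must equal 3√5:
[m·(5) − (5)]² = 45(m² + 1)
2m² + 5m + 2 = 0, so m = −1/2 or m = −2.
With m = −1/2: x + 2y = −15. With m = −2: 2x + y = −9.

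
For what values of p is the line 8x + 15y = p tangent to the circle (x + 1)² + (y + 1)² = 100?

Tangency holds when the distance from the centre (−1, −1) to the line equals the radius 10:
|8·(−1) + 15·(−1) − p| / √289 = 10
|p − (−23)| = 10·17, so p = 147 or p = −193.

p = −193 or p = 147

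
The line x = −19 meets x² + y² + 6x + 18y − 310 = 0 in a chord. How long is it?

The line gives x = −19. Substituting into the circle:
y² + 18y − 63 = 0
y = 3 or y = −21, giving (−19, 3) and (−19, −21).
|(−19, 3) − (−19, −21)| = √((0)² + (24)²) = 24.

24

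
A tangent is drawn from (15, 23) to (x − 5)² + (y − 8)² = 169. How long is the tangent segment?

The centre is (5, 8) and r = 13. The square of the distance from P to the centre is 100 + 225 = 325.
The tangent meets the radius at right angles, so tangent² = |PO|² − r² = 325 − 169 = 156.

2√39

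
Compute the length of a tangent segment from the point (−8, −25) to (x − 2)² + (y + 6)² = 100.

Centre (2, −6), r² = 100. |PO|² = (−10)² + (−19)² = 461.
The tangent meets the radius at right angles, so tangent² = |PO|² − r² = 461 − 100 = 361.

19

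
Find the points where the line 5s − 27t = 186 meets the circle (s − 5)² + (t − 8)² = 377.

Express t = (−186 + 5s)/27 and substitute into the circle:
754s² − 11310s − 95004 = 0  ⟹  s² − 15s − 126 = 0
s = 21 or s = −6, giving (21, −3) and (−6, −8).

(−6, −8) and (21, −3)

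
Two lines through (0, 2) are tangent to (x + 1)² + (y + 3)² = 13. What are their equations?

2x − 3y = −6 and 3x + 2y = 4

Let a tangent through (0, 2) have slope m. Its distance from (−1, −3) must equal √13:
[m·(−1) − (−5)]² = 13(m² + 1)
6m² + 5m − 6 = 0, so m = 2/3 or m = −3/2.
Through (0, 2) these give 2x − 3y = −6 and 3x + 2y = 4.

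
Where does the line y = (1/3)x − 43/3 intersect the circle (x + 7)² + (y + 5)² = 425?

(−20, −21) and (13, −10)

From the line, y = (−43 + x)/3. Substituting:
10x² + 70x − 2600 = 0  ⟹  x² + 7x − 260 = 0
x = 13 or x = −20, giving (13, −10) and (−20, −21).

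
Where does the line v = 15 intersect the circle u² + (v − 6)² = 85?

Substitute v = 15:
u² − 4 = 0
u = 2 or u = −2, giving (2, 15) and (−2, 15).

(−2, 15) and (2, 15)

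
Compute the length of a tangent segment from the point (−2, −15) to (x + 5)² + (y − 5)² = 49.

With centre O = (−5, 5), |OP|² = 409 and r² = 49.
The tangent meets the radius at right angles, so tangent² = |PO|² − r² = 409 − 49 = 360.

6√10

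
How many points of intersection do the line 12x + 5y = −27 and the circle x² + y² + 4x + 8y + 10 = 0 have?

Substituting the line into the circle gives 169x² + 268x − 101 = 0.
Discriminant = (268)² − 4·169·(−101) = 140100 > 0.
Two real roots: the line is a secant.

2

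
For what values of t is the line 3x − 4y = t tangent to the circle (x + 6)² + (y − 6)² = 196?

The line touches the circle iff its distance from (−6, 6) is 14:
|3·(−6) − 4·6 − t| / √25 = 14
|t − (−42)| = 14·5, so t = 28 or t = −112.

t = −112 or t = 28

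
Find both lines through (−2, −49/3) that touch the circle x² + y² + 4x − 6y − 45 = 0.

Let a tangent through (−2, −49/3) have slope m. Its distance from (−2, 3) must equal √58:
(0m − (58/3))² = 58(m² + 1)
9m² − 49 = 0, so m = −7/3 or m = 7/3.
Through (−2, −49/3) these give 7x + 3y = −63 and 7x − 3y = 35.

7x + 3y = −63 and 7x − 3y = 35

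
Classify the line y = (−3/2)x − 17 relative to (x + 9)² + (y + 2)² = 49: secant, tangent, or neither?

Substituting the line into the circle gives 13x² + 252x + 1028 = 0.
Δ = 63504 − 53456 = 10048.
Two real roots: the line is a secant.

secant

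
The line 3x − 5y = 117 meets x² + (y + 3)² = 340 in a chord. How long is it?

2√34

From the line, y = (−117 + 3x)/5. Substituting:
34x² − 612x + 1904 = 0  ⟹  x² − 18x + 56 = 0
x = 14 or x = 4, giving (14, −15) and (4, −21).
Chord length = distance between (14, −15) and (4, −21) = √136 = 2√34.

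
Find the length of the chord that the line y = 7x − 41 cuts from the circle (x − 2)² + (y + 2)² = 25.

The distance from (2, −2) to the line is 25/√50, and r² = 25.
Half the chord is √(r² − d²) = √(25/2), so the full chord is 5√2.

5√2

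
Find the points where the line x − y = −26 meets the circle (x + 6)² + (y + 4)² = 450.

Substitute y = x + 26:
2x² + 72x + 486 = 0  ⟹  x² + 36x + 243 = 0
x = −9 or x = −27, giving (−9, 17) and (−27, −1).

(−27, −1) and (−9, 17)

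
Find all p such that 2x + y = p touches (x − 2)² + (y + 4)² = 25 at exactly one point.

p = ±5√5

Tangency holds when the distance from the centre (2, −4) to the line equals the radius 5:
|2·2 + 1·(−4) − p| / √5 = 5
|p| = 5√5.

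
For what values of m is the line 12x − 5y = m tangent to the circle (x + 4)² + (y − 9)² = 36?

m = −171 or m = −15

For a tangent, require d(centre, line) = r = 6.
|12·(−4) − 5·9 − m| / √169 = 6
|m − (−93)| = 6·13, so m = −15 or m = −171.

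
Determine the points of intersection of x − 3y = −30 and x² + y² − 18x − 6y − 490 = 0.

Substitute y = (30 + x)/3:
10x² − 120x − 4050 = 0  ⟹  x² − 12x − 405 = 0
x = 27 or x = −15, giving (27, 19) and (−15, 5).

(−15, 5) and (27, 19)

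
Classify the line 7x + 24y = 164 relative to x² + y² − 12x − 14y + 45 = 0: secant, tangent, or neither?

d² = (7·6 + 24·7 − (164))²/625 = 2116/625; r² = 40.
Since d² < r², the line cuts the circle twice.

secant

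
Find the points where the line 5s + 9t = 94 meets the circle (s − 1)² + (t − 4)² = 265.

From the line, t = (94 − 5s)/9. Substituting:
106s² − 742s − 18020 = 0  ⟹  s² − 7s − 170 = 0
s = 17 or s = −10, giving (17, 1) and (−10, 16).

(−10, 16) and (17, 1)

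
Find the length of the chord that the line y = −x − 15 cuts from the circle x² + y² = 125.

5√2

The distance from (0, 0) to the line is 15/√2, and r² = 125.
Chord = 2√(r² − d²) = 2·√(25/2) = 5√2.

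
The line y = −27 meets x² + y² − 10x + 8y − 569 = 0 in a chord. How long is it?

Centre (5, −4), r² = 610. Perpendicular distance d from centre to line = |23| / √1 = 23.
Half the chord is √(r² − d²) = √(81), so the full chord is 18.

18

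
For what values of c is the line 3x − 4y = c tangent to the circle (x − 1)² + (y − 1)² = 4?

c = −11 or c = 9

The line touches the circle iff its distance from (1, 1) is 2:
|3·1 − 4·1 − c| / √25 = 2
|c − (−1)| = 2·5, so c = 9 or c = −11.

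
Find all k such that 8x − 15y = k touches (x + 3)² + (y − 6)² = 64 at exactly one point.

k = −250 or k = 22

The line touches the circle iff its distance from (−3, 6) is 8:
|8·(−3) − 15·6 − k| / √289 = 8
|k − (−114)| = 8·17, so k = 22 or k = −250.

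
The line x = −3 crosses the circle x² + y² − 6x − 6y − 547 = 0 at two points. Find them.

(−3, −20) and (−3, 26)

The line gives x = −3. Substituting into the circle:
y² − 6y − 520 = 0
y = 26 or y = −20, giving (−3, 26) and (−3, −20).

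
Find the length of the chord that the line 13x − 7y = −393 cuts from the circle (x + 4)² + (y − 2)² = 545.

The distance from (−4, 2) to the line is 327/√218, and r² = 545.
Chord = 2√(r² − d²) = 2·√(109/2) = √218.

√218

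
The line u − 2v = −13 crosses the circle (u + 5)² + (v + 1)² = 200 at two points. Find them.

(−19, −3) and (5, 9)

Substitute v = (13 + u)/2:
5u² + 70u − 475 = 0  ⟹  u² + 14u − 95 = 0
u = 5 or u = −19, giving (5, 9) and (−19, −3).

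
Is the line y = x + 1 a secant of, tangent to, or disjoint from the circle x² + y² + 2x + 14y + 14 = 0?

secant

Substituting the line into the circle gives 2x² + 18x + 29 = 0.
Discriminant = (18)² − 4·2·(29) = 92 > 0.
Two real roots: the line is a secant.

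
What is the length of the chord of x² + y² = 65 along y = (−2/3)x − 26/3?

Centre (0, 0), r² = 65. Perpendicular distance d from centre to line = |26| / √13 = 26/√13.
Chord = 2√(r² − d²) = 2·√(13) = 2√13.

2√13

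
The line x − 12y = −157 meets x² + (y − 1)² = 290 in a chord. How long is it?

2√145

Substitute y = (157 + x)/12:
145x² + 290x − 20735 = 0  ⟹  x² + 2x − 143 = 0
x = 11 or x = −13, giving (11, 14) and (−13, 12).
|(11, 14) − (−13, 12)| = √((24)² + (2)²) = 2√145.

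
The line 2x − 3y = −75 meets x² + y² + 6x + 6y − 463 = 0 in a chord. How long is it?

The distance from (−3, −3) to the line is 78/√13, and r² = 481.
Half the chord is √(r² − d²) = √(13), so the full chord is 2√13.

2√13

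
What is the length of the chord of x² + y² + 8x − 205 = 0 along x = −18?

Centre (−4, 0), r² = 221. Perpendicular distance d from centre to line = |14| / √1 = 14.
Chord = 2√(r² − d²) = 2·√(25) = 10.

10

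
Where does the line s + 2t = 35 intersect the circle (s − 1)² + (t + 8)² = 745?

Express t = (35 − s)/2 and substitute into the circle:
5s² − 110s − 375 = 0  ⟹  s² − 22s − 75 = 0
s = 25 or s = −3, giving (25, 5) and (−3, 19).

(−3, 19) and (25, 5)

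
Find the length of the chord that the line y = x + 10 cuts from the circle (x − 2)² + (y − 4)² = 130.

14√2

Express y = x + 10 and substitute into the circle:
2x² + 8x − 90 = 0  ⟹  x² + 4x − 45 = 0
x = 5 or x = −9, giving (5, 15) and (−9, 1).
Chord length = distance between (5, 15) and (−9, 1) = √392 = 14√2.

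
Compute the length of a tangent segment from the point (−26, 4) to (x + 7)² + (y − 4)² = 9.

4√22

Centre (−7, 4), r² = 9. |PO|² = (−19)² + (0)² = 361.
Power of the point: PT² = |PO|² − r² = 352, so PT = 4√22.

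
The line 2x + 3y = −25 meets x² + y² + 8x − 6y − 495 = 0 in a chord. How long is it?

12√13

Centre (−4, 3), r² = 520. Perpendicular distance d from centre to line = |26| / √13 = 26/√13.
Half the chord is √(r² − d²) = √(468), so the full chord is 12√13.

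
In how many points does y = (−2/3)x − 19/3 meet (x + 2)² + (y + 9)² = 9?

Substituting the line into the circle gives 13x² + 4x + 19 = 0.
Discriminant = (4)² − 4·13·(19) = −972 < 0.
No real roots: the line does not meet the circle.

0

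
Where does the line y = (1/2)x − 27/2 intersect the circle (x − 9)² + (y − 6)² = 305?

Express y = (−27 + x)/2 and substitute into the circle:
5x² − 150x + 625 = 0  ⟹  x² − 30x + 125 = 0
x = 25 or x = 5, giving (25, −1) and (5, −11).

(5, −11) and (25, −1)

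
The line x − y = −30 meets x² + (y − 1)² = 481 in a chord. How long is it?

11√2

Centre (0, 1), r² = 481. Perpendicular distance d from centre to line = |29| / √2 = 29/√2.
Half the chord is √(r² − d²) = √(121/2), so the full chord is 11√2.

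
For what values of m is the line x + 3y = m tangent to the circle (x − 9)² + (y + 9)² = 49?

m = −18 ± 7√10

The line touches the circle iff its distance from (9, −9) is 7:
|1·9 + 3·(−9) − m| / √10 = 7
|m − (−18)| = 7√10.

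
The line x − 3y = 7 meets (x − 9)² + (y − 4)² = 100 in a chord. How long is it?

6√10

Substitute y = (−7 + x)/3:
10x² − 200x + 190 = 0  ⟹  x² − 20x + 19 = 0
x = 19 or x = 1, giving (19, 4) and (1, −2).
Chord length = distance between (19, 4) and (1, −2) = √360 = 6√10.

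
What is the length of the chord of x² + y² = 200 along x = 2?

The distance from (0, 0) to the line is 2, and r² = 200.
Chord = 2√(r² − d²) = 2·√(196) = 28.

28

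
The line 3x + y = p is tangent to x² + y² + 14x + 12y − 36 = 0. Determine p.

The line touches the circle iff its distance from (−7, −6) is 11:
|3·(−7) + 1·(−6) − p| / √10 = 11
|p − (−27)| = 11√10.

p = −27 ± 11√10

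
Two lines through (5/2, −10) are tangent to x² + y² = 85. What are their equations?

Let a tangent through (5/2, −10) have slope m. Its distance from (0, 0) must equal √85:
(−5/2m − (10))² = 85(m² + 1)
63m² − 40m − 12 = 0, so m = −2/9 or m = 6/7.
With m = −2/9: 2x + 9y = −85. With m = 6/7: 6x − 7y = 85.

2x + 9y = −85 and 6x − 7y = 85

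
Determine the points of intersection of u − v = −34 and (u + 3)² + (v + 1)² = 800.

(−31, 3) and (−7, 27)

From the line, v = u + 34. Substituting:
2u² + 76u + 434 = 0  ⟹  u² + 38u + 217 = 0
u = −7 or u = −31, giving (−7, 27) and (−31, 3).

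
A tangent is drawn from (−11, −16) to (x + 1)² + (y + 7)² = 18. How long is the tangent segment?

√163

With centre O = (−1, −7), |OP|² = 181 and r² = 18.
The tangent meets the radius at right angles, so tangent² = |PO|² − r² = 181 − 18 = 163.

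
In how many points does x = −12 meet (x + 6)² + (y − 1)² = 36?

Substituting the line into the circle gives y² − 2y + 1 = 0.
Δ = 4 − 4 = 0.
A repeated root: the line is tangent.

1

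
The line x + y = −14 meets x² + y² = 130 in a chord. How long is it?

From the line, y = −x − 14. Substituting:
2x² + 28x + 66 = 0  ⟹  x² + 14x + 33 = 0
x = −3 or x = −11, giving (−3, −11) and (−11, −3).
|(−3, −11) − (−11, −3)| = √((8)² + (−8)²) = 8√2.

8√2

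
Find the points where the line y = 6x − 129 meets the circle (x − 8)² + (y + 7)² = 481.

From the line, y = 6x − 129. Substituting:
37x² − 1480x + 14467 = 0  ⟹  x² − 40x + 391 = 0
x = 23 or x = 17, giving (23, 9) and (17, −27).

(17, −27) and (23, 9)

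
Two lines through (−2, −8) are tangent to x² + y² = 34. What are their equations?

Let a tangent through (−2, −8) have slope m. Its distance from (0, 0) must equal √34:
(2m − (8))² = 34(m² + 1)
15m² + 16m − 15 = 0, so m = −5/3 or m = 3/5.
Through (−2, −8) these give 5x + 3y = −34 and 3x − 5y = 34.

5x + 3y = −34 and 3x − 5y = 34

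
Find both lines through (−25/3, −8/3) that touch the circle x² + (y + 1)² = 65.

Let a tangent through (−25/3, −8/3) have slope m. Its distance from (0, −1) must equal √65:
(25/3m − (5/3))² = 65(m² + 1)
4m² − 25m − 56 = 0, so m = 8 or m = −7/4.
Through (−25/3, −8/3) these give 8x − y = −64 and 7x + 4y = −69.

8x − y = −64 and 7x + 4y = −69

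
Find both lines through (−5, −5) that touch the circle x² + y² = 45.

Write the tangent as mx − y + (−5 − m·(−5)) = 0 and set its distance from the centre to 3√5:
[m·(5) − (5)]² = 45(m² + 1)
2m² + 5m + 2 = 0, so m = −1/2 or m = −2.
With m = −1/2: x + 2y = −15. With m = −2: 2x + y = −15.

x + 2y = −15 and 2x + y = −15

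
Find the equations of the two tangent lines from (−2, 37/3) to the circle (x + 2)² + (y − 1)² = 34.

5x + 3y = 27 and 5x − 3y = −47

A line y − (37/3) = m(x − (−2)) is tangent when its distance from (−2, 1) is √34:
[m·(0) − (−34/3)]² = 34(m² + 1)
9m² − 25 = 0, so m = −5/3 or m = 5/3.
With m = −5/3: 5x + 3y = 27. With m = 5/3: 5x − 3y = −47.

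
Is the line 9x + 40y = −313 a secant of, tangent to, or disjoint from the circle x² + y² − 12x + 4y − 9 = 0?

Substituting the line into the circle gives 1681x² − 15006x + 33489 = 0.
Δ = 225180036 − 225180036 = 0.
A repeated root: the line is tangent.

tangent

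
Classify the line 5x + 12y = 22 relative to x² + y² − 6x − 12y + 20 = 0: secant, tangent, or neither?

tangent

Substituting the line into the circle gives 169x² − 364x + 196 = 0.
Δ = 132496 − 132496 = 0.
A repeated root: the line is tangent.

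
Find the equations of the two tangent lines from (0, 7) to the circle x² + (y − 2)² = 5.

2x + y = 7 and 2x − y = −7

Let a tangent through (0, 7) have slope m. Its distance from (0, 2) must equal √5:
(0m − (−5))² = 5(m² + 1)
m² − 4 = 0, so m = −2 or m = 2.
Through (0, 7) these give 2x + y = 7 and 2x − y = −7.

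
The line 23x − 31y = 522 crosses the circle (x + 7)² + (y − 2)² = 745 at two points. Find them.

(−11, −25) and (20, −2)

Express y = (−522 + 23x)/31 and substitute into the circle:
1490x² − 13410x − 327800 = 0  ⟹  x² − 9x − 220 = 0
x = 20 or x = −11, giving (20, −2) and (−11, −25).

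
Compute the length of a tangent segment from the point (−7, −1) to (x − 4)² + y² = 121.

1

With centre O = (4, 0), |OP|² = 122 and r² = 121.
By the tangent–radius right angle, tangent length = √(|PO|² − r²) = √1 = 1.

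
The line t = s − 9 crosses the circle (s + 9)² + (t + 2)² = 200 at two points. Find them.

Substitute t = s − 9:
2s² + 4s − 70 = 0  ⟹  s² + 2s − 35 = 0
s = 5 or s = −7, giving (5, −4) and (−7, −16).

(−7, −16) and (5, −4)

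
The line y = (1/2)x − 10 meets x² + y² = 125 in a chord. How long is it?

6√5

Centre (0, 0), r² = 125. Perpendicular distance d from centre to line = |−20| / √5 = 20/√5.
Half the chord is √(r² − d²) = √(45), so the full chord is 6√5.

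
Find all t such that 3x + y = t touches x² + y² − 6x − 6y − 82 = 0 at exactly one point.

t = 12 ± 10√10

Tangency holds when the distance from the centre (3, 3) to the line equals the radius 10:
|3·3 + 1·3 − t| / √10 = 10
|t − (12)| = 10√10.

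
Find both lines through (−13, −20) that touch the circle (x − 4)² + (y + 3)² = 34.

A line y − (−20) = m(x − (−13)) is tangent when its distance from (4, −3) is √34:
(17m − (17))² = 34(m² + 1)
15m² − 34m + 15 = 0, so m = 5/3 or m = 3/5.
Through (−13, −20) these give 5x − 3y = −5 and 3x − 5y = 61.

5x − 3y = −5 and 3x − 5y = 61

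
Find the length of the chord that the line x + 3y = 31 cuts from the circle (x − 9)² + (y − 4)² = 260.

10√10

From the line, y = (31 − x)/3. Substituting:
10x² − 200x − 1250 = 0  ⟹  x² − 20x − 125 = 0
x = 25 or x = −5, giving (25, 2) and (−5, 12).
|(25, 2) − (−5, 12)| = √((30)² + (−10)²) = 10√10.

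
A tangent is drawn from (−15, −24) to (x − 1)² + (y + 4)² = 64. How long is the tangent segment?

4√37

The centre is (1, −4) and r = 8. The square of the distance from P to the centre is 256 + 400 = 656.
By the tangent–radius right angle, tangent length = √(|PO|² − r²) = √592 = 4√37.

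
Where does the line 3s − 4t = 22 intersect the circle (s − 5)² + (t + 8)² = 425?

(−14, −16) and (18, 8)

From the line, t = (−22 + 3s)/4. Substituting:
25s² − 100s − 6300 = 0  ⟹  s² − 4s − 252 = 0
s = 18 or s = −14, giving (18, 8) and (−14, −16).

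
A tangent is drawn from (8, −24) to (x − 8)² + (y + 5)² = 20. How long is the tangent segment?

√341

Centre (8, −5), r² = 20. |PO|² = (0)² + (−19)² = 361.
Power of the point: PT² = |PO|² − r² = 341, so PT = √341.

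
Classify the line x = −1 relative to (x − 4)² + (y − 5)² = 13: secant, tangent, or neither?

Centre (4, 5), r² = 13. Distance² from centre to line = (5)² = 25.
Since d² > r², the line lies outside the circle.

neither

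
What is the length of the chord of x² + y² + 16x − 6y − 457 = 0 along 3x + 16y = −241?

2√265

The distance from (−8, 3) to the line is 265/√265, and r² = 530.
Chord = 2√(r² − d²) = 2·√(265) = 2√265.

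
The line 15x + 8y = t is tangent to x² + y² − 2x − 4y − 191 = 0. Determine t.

For a tangent, require d(centre, line) = r = 14.
|15·1 + 8·2 − t| / √289 = 14
|t − (31)| = 14·17, so t = 269 or t = −207.

t = −207 or t = 269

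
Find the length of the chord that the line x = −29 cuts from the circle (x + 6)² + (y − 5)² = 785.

The line gives x = −29. Substituting into the circle:
y² − 10y − 231 = 0
y = 21 or y = −11, giving (−29, 21) and (−29, −11).
Chord length = distance between (−29, 21) and (−29, −11) = √1024 = 32.

32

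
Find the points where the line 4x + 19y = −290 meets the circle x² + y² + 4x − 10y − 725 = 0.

(−25, −10) and (13, −18)

Substitute y = (−290 − 4x)/19:
377x² + 4524x − 122525 = 0  ⟹  x² + 12x − 325 = 0
x = 13 or x = −25, giving (13, −18) and (−25, −10).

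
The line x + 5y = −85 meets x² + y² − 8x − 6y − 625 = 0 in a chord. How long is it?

Express y = (−85 − x)/5 and substitute into the circle:
26x² − 5850 = 0  ⟹  x² − 225 = 0
x = 15 or x = −15, giving (15, −20) and (−15, −14).
|(15, −20) − (−15, −14)| = √((30)² + (−6)²) = 6√26.

6√26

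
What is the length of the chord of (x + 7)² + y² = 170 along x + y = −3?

The distance from (−7, 0) to the line is 4/√2, and r² = 170.
Half the chord is √(r² − d²) = √(162), so the full chord is 18√2.

18√2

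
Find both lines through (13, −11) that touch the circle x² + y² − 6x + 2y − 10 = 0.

x + 2y = −9 and 2x + y = 15

A line y − (−11) = m(x − (13)) is tangent when its distance from (3, −1) is 2√5:
[m·(−10) − (10)]² = 20(m² + 1)
2m² + 5m + 2 = 0, so m = −1/2 or m = −2.
With m = −1/2: x + 2y = −9. With m = −2: 2x + y = 15.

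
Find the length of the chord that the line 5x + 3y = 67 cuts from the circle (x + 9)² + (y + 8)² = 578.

From the line, y = (67 − 5x)/3. Substituting:
34x² − 748x + 3808 = 0  ⟹  x² − 22x + 112 = 0
x = 14 or x = 8, giving (14, −1) and (8, 9).
Chord length = distance between (14, −1) and (8, 9) = √136 = 2√34.

2√34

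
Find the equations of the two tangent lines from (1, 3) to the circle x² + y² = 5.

x − 2y = −5 and 2x + y = 5

A line y − (3) = m(x − (1)) is tangent when its distance from (0, 0) is √5:
(−1m − (−3))² = 5(m² + 1)
2m² + 3m − 2 = 0, so m = 1/2 or m = −2.
Through (1, 3) these give x − 2y = −5 and 2x + y = 5.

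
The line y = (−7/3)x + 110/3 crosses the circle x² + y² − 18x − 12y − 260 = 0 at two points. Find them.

(5, 25) and (20, −10)

From the line, y = (110 − 7x)/3. Substituting:
58x² − 1450x + 5800 = 0  ⟹  x² − 25x + 100 = 0
x = 20 or x = 5, giving (20, −10) and (5, 25).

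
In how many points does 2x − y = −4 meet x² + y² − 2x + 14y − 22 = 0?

2

Substituting the line into the circle gives 5x² + 42x + 50 = 0.
Δ = 1764 − 1000 = 764.
Two real roots: the line is a secant.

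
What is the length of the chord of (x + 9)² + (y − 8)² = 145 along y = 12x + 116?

2√145

Substitute y = 12x + 116:
145x² + 2610x + 11600 = 0  ⟹  x² + 18x + 80 = 0
x = −8 or x = −10, giving (−8, 20) and (−10, −4).
|(−8, 20) − (−10, −4)| = √((2)² + (24)²) = 2√145.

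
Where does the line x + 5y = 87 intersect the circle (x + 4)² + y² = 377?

Express y = (87 − x)/5 and substitute into the circle:
26x² + 26x − 1456 = 0  ⟹  x² + x − 56 = 0
x = 7 or x = −8, giving (7, 16) and (−8, 19).

(−8, 19) and (7, 16)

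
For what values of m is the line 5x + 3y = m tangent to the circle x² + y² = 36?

m = ±6√34

The line touches the circle iff its distance from (0, 0) is 6:
|5·0 + 3·0 − m| / √34 = 6
|m| = 6√34.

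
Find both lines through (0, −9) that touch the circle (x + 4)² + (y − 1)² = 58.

7x − 3y = 27 and 3x + 7y = −63

Let a tangent through (0, −9) have slope m. Its distance from (−4, 1) must equal √58:
[m·(−4) − (10)]² = 58(m² + 1)
21m² − 40m − 21 = 0, so m = 7/3 or m = −3/7.
Through (0, −9) these give 7x − 3y = 27 and 3x + 7y = −63.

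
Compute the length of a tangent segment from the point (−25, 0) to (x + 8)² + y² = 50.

√239

The centre is (−8, 0) and r = 5√2. The square of the distance from P to the centre is 289 + 0 = 289.
Power of the point: PT² = |PO|² − r² = 239, so PT = √239.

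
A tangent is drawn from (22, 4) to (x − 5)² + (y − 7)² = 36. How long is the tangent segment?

Centre (5, 7), r² = 36. |PO|² = (17)² + (−3)² = 298.
By the tangent–radius right angle, tangent length = √(|PO|² − r²) = √262.

√262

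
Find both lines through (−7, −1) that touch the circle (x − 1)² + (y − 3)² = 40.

x + 3y = −10 and 3x − y = −20

A line y − (−1) = m(x − (−7)) is tangent when its distance from (1, 3) is 2√10:
[m·(8) − (4)]² = 40(m² + 1)
3m² − 8m − 3 = 0, so m = −1/3 or m = 3.
Through (−7, −1) these give x + 3y = −10 and 3x − y = −20.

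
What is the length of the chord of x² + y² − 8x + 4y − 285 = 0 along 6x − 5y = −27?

Centre (4, −2), r² = 305. Perpendicular distance d from centre to line = |61| / √61 = 61/√61.
Chord = 2√(r² − d²) = 2·√(244) = 4√61.

4√61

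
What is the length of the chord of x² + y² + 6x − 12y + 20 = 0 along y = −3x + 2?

Substitute y = −3x + 2:
10x² + 30x = 0  ⟹  x² + 3x = 0
x = 0 or x = −3, giving (0, 2) and (−3, 11).
Chord length = distance between (0, 2) and (−3, 11) = √90 = 3√10.

3√10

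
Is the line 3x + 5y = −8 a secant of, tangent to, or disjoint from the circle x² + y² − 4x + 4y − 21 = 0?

secant

d² = (3·2 + 5·(−2) − (−8))²/34 = 8/17; r² = 29.
Since d² < r², the line cuts the circle twice.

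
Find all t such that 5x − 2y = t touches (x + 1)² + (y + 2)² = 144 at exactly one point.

Tangency holds when the distance from the centre (−1, −2) to the line equals the radius 12:
|5·(−1) − 2·(−2) − t| / √29 = 12
|t − (−1)| = 12√29.

t = −1 ± 12√29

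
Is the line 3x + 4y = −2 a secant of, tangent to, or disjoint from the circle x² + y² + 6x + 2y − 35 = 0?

Substituting the line into the circle gives 25x² + 84x − 572 = 0.
Δ = 7056 − (−57200) = 64256.
Two real roots: the line is a secant.

secant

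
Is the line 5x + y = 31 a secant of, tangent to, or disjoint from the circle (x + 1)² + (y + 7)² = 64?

Centre (−1, −7), r² = 64. Distance² from centre to line = (−43)²/26 = 1849/26.
Since d² > r², the line lies outside the circle.

disjoint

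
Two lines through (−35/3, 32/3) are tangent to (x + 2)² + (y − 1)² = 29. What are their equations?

Let a tangent through (−35/3, 32/3) have slope m. Its distance from (−2, 1) must equal √29:
(29/3m − (−29/3))² = 29(m² + 1)
10m² + 29m + 10 = 0, so m = −2/5 or m = −5/2.
With m = −2/5: 2x + 5y = 30. With m = −5/2: 5x + 2y = −37.

2x + 5y = 30 and 5x + 2y = −37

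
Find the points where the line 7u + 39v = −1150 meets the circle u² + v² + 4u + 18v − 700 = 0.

(−25, −25) and (14, −32)

Express v = (−1150 − 7u)/39 and substitute into the circle:
1570u² + 17270u − 549500 = 0  ⟹  u² + 11u − 350 = 0
u = 14 or u = −25, giving (14, −32) and (−25, −25).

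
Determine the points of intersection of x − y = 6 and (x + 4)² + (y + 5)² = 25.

(−4, −10) and (1, −5)

Substitute y = x − 6:
2x² + 6x − 8 = 0  ⟹  x² + 3x − 4 = 0
x = 1 or x = −4, giving (1, −5) and (−4, −10).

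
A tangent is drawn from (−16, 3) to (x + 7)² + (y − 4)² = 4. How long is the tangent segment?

With centre O = (−7, 4), |OP|² = 82 and r² = 4.
The tangent meets the radius at right angles, so tangent² = |PO|² − r² = 82 − 4 = 78.

√78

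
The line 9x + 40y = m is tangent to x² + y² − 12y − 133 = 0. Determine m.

The line touches the circle iff its distance from (0, 6) is 13:
|9·0 + 40·6 − m| / √1681 = 13
|m − (240)| = 13·41, so m = 773 or m = −293.

m = −293 or m = 773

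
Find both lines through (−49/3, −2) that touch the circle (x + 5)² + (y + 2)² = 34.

Let a tangent through (−49/3, −2) have slope m. Its distance from (−5, −2) must equal √34:
[m·(34/3) − (0)]² = 34(m² + 1)
25m² − 9 = 0, so m = −3/5 or m = 3/5.
With m = −3/5: 3x + 5y = −59. With m = 3/5: 3x − 5y = −39.

3x + 5y = −59 and 3x − 5y = −39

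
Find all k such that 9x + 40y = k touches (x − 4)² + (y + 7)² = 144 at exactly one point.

The line touches the circle iff its distance from (4, −7) is 12:
|9·4 + 40·(−7) − k| / √1681 = 12
|k − (−244)| = 12·41, so k = 248 or k = −736.

k = −736 or k = 248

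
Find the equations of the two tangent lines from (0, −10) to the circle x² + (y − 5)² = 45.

Let a tangent through (0, −10) have slope m. Its distance from (0, 5) must equal 3√5:
[m·(0) − (15)]² = 45(m² + 1)
m² − 4 = 0, so m = −2 or m = 2.
Through (0, −10) these give 2x + y = −10 and 2x − y = 10.

2x + y = −10 and 2x − y = 10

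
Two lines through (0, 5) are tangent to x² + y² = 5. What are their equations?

Write the tangent as mx − y + (5 − m·(0)) = 0 and set its distance from the centre to √5:
(0m − (−5))² = 5(m² + 1)
m² − 4 = 0, so m = 2 or m = −2.
Through (0, 5) these give 2x − y = −5 and 2x + y = 5.

2x − y = −5 and 2x + y = 5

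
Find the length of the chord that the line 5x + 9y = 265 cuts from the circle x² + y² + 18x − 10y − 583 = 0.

√106

Express y = (265 − 5x)/9 and substitute into the circle:
106x² − 742x − 848 = 0  ⟹  x² − 7x − 8 = 0
x = 8 or x = −1, giving (8, 25) and (−1, 30).
Chord length = distance between (8, 25) and (−1, 30) = √106 = √106.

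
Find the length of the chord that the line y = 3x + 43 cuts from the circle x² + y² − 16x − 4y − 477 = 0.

From the line, y = 3x + 43. Substituting:
10x² + 230x + 1200 = 0  ⟹  x² + 23x + 120 = 0
x = −8 or x = −15, giving (−8, 19) and (−15, −2).
Chord length = distance between (−8, 19) and (−15, −2) = √490 = 7√10.

7√10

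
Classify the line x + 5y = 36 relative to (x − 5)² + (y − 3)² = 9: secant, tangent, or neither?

neither

Centre (5, 3), r² = 9. Distance² from centre to line = (−16)²/26 = 128/13.
Since d² > r², the line lies outside the circle.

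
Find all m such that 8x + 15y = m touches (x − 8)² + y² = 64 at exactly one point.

For a tangent, require d(centre, line) = r = 8.
|8·8 + 15·0 − m| / √289 = 8
|m − (64)| = 8·17, so m = 200 or m = −72.

m = −72 or m = 200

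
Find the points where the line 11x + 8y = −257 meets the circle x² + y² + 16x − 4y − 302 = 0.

Express y = (−257 − 11x)/8 and substitute into the circle:
185x² + 7030x + 54945 = 0  ⟹  x² + 38x + 297 = 0
x = −11 or x = −27, giving (−11, −17) and (−27, 5).

(−27, 5) and (−11, −17)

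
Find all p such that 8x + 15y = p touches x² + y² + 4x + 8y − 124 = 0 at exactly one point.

p = −280 or p = 128

The line touches the circle iff its distance from (−2, −4) is 12:
|8·(−2) + 15·(−4) − p| / √289 = 12
|p − (−76)| = 12·17, so p = 128 or p = −280.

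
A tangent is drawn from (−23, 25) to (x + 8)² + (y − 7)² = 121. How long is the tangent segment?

The centre is (−8, 7) and r = 11. The square of the distance from P to the centre is 225 + 324 = 549.
The tangent meets the radius at right angles, so tangent² = |PO|² − r² = 549 − 121 = 428.

2√107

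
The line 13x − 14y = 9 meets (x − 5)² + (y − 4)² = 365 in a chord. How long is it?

From the line, y = (−9 + 13x)/14. Substituting:
365x² − 3650x − 62415 = 0  ⟹  x² − 10x − 171 = 0
x = 19 or x = −9, giving (19, 17) and (−9, −9).
|(19, 17) − (−9, −9)| = √((28)² + (26)²) = 2√365.

2√365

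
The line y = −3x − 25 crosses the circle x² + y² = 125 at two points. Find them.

(−10, 5) and (−5, −10)

Substitute y = −3x − 25:
10x² + 150x + 500 = 0  ⟹  x² + 15x + 50 = 0
x = −5 or x = −10, giving (−5, −10) and (−10, 5).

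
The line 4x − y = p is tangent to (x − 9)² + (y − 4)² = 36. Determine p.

For a tangent, require d(centre, line) = r = 6.
|4·9 − 1·4 − p| / √17 = 6
|p − (32)| = 6√17.

p = 32 ± 6√17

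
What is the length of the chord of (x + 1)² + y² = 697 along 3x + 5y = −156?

√34

Centre (−1, 0), r² = 697. Perpendicular distance d from centre to line = |153| / √34 = 153/√34.
Half the chord is √(r² − d²) = √(17/2), so the full chord is √34.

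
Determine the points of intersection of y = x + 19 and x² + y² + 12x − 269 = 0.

(−23, −4) and (−2, 17)

Substitute y = x + 19:
2x² + 50x + 92 = 0  ⟹  x² + 25x + 46 = 0
x = −2 or x = −23, giving (−2, 17) and (−23, −4).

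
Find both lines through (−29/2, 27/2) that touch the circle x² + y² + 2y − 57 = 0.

A line y − (27/2) = m(x − (−29/2)) is tangent when its distance from (0, −1) is √58:
[m·(29/2) − (−29/2)]² = 58(m² + 1)
21m² + 58m + 21 = 0, so m = −7/3 or m = −3/7.
With m = −7/3: 7x + 3y = −61. With m = −3/7: 3x + 7y = 51.

7x + 3y = −61 and 3x + 7y = 51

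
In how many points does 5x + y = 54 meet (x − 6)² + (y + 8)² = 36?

Substituting the line into the circle gives 26x² − 632x + 3844 = 0.
Discriminant = (−632)² − 4·26·(3844) = −352 < 0.
No real roots: the line does not meet the circle.

0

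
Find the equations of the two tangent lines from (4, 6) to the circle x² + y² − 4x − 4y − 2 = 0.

Write the tangent as mx − y + (6 − m·(4)) = 0 and set its distance from the centre to √10:
(−2m − (−4))² = 10(m² + 1)
3m² + 8m − 3 = 0, so m = 1/3 or m = −3.
With m = 1/3: x − 3y = −14. With m = −3: 3x + y = 18.

x − 3y = −14 and 3x + y = 18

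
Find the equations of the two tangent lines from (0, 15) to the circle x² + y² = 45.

2x − y = −15 and 2x + y = 15

Let a tangent through (0, 15) have slope m. Its distance from (0, 0) must equal 3√5:
(0m − (−15))² = 45(m² + 1)
m² − 4 = 0, so m = 2 or m = −2.
With m = 2: 2x − y = −15. With m = −2: 2x + y = 15.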